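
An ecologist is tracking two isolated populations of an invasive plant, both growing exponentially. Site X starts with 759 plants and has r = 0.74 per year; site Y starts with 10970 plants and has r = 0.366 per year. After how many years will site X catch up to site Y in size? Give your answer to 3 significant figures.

Set 759·e^(0.74t) = 10970·e^(0.366t).
e^((0.74 − 0.366)t) = 10970/759 → e^(0.374·t) = 14.453.
0.374·t = ln(14.453) = 2.6709, so t = 2.6709/0.374 = 7.1415.

7.14 years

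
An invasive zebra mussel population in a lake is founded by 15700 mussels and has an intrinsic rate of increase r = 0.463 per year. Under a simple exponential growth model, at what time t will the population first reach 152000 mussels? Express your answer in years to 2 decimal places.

Set N₀·e^(rt) = 152000: e^(0.463·t) = 152000/15700 = 9.6815.
0.463·t = ln(9.6815) = 2.2702, so t = 2.2702/0.463 = 4.9033.

4.90 years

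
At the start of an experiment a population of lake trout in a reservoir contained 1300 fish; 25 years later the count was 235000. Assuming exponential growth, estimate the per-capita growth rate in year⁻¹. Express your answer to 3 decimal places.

0.208 per year

From N(t) = N₀·e^(rt): e^(r·25) = 235000/1300 = 180.77.
r·25 = ln(180.77) = 5.1972, so r = 5.1972/25 = 0.20789.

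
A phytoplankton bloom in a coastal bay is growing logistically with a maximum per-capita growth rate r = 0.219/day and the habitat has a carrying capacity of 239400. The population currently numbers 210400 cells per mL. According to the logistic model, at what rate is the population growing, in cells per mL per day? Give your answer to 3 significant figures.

5580 cells per mL per day

dN/dt = rN(1 − N/K) = 0.219 × 210400 × (1 − 210400/239400).
1 − 210400/239400 = 0.12114; dN/dt = 0.219 × 210400 × 0.12114 = 5581.7.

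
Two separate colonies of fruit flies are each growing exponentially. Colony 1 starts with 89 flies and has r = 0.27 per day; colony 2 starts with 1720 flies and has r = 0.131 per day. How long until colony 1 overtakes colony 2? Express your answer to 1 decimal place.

21.3 days

Set 89·e^(0.27t) = 1720·e^(0.131t).
e^((0.27 − 0.131)t) = 1720/89 → e^(0.139·t) = 19.326.
0.139·t = ln(19.326) = 2.9614, so t = 2.9614/0.139 = 21.305.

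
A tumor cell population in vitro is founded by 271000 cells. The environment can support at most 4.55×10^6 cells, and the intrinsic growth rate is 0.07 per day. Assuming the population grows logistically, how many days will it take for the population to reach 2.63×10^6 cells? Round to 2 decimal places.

A = (K − N₀)/N₀ = (4.55×10^6 − 271000)/271000 = 15.79.
Solve 4.55×10^6/(1 + 15.79·e^(−0.07t)) = 2.63×10^6: 1 + 15.79·e^(−0.07t) = 1.73, so e^(−0.07t) = 0.0462352.
−0.07·t = ln(0.0462352) = -3.074, so t = 3.074/0.07 = 43.914.

43.91 days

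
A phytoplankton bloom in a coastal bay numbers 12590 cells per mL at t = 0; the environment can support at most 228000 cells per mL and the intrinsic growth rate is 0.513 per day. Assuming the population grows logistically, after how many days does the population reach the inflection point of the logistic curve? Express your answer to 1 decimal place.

5.5 days

Logistic growth is fastest at N = K/2 = 114000.
A = (K − N₀)/N₀ = 17.11. Set K/(1 + A·e^(−rt)) = K/2 → A·e^(−rt) = 1.
e^(−0.513t) = 1/17.11 = 0.0584467, so t = ln(17.11)/0.513 = 2.8396/0.513 = 5.5354.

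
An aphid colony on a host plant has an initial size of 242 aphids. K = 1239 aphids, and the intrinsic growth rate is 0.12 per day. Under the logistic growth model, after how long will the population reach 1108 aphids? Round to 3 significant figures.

29.6 days

A = (K − N₀)/N₀ = (1239 − 242)/242 = 4.1198.
Solve 1239/(1 + 4.1198·e^(−0.12t)) = 1108: 1 + 4.1198·e^(−0.12t) = 1.1182, so e^(−0.12t) = 0.028698.
−0.12·t = ln(0.028698) = -3.5509, so t = 3.5509/0.12 = 29.591.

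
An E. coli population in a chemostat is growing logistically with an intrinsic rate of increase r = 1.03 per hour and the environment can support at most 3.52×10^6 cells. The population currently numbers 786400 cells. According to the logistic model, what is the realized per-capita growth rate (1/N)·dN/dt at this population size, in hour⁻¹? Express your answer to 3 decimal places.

(1/N)·dN/dt = r(1 − N/K) = 1.03 × (1 − 786400/3.52×10^6).
= 1.03 × 0.77659 = 0.79989.

0.800 per hour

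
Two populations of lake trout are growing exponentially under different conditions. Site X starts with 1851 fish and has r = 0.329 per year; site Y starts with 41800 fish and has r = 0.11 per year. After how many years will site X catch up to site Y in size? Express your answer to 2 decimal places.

14.23 years

Set 1851·e^(0.329t) = 41800·e^(0.11t).
e^((0.329 − 0.11)t) = 41800/1851 → e^(0.219·t) = 22.582.
0.219·t = ln(22.582) = 3.1172, so t = 3.1172/0.219 = 14.234.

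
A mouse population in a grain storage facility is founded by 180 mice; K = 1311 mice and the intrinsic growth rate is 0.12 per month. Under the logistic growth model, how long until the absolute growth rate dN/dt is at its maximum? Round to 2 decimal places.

Logistic growth is fastest at N = K/2 = 655.5.
A = (K − N₀)/N₀ = 6.2833. Set K/(1 + A·e^(−rt)) = K/2 → A·e^(−rt) = 1.
e^(−0.12t) = 1/6.2833 = 0.159151, so t = ln(6.2833)/0.12 = 1.8379/0.12 = 15.316.

15.32 months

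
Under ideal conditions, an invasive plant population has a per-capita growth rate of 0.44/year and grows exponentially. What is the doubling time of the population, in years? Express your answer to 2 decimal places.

1.58 years

Doubling time t_d = ln(2)/r = 0.6931/0.44 = 1.5753.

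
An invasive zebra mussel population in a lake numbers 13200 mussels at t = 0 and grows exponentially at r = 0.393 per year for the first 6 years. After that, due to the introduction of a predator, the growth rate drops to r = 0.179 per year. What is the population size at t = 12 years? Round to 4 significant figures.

Phase 1: N(6) = 13200·e^(0.393×6) = 13200·e^2.358 = 139521.
Phase 2 runs for 12 − 6 = 6 years at r = 0.179.
N(12) = 139521·e^(0.179×6) = 139521·e^1.074 = 408388.

408400 mussels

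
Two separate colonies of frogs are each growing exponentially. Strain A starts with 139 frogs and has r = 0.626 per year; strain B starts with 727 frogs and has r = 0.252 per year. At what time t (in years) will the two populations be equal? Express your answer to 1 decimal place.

4.4 years

Set 139·e^(0.626t) = 727·e^(0.252t).
e^((0.626 − 0.252)t) = 727/139 → e^(0.374·t) = 5.2302.
0.374·t = ln(5.2302) = 1.6545, so t = 1.6545/0.374 = 4.4237.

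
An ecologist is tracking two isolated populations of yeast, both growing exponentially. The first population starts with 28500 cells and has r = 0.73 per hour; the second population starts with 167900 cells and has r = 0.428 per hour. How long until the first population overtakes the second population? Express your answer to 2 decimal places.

Set 28500·e^(0.73t) = 167900·e^(0.428t).
e^((0.73 − 0.428)t) = 167900/28500 → e^(0.302·t) = 5.8912.
0.302·t = ln(5.8912) = 1.7735, so t = 1.7735/0.302 = 5.8724.

5.87 hours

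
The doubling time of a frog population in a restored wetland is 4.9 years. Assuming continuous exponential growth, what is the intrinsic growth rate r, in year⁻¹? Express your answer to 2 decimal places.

r = ln(2)/t_d = 0.6931/4.9 = 0.14146.

0.14 per year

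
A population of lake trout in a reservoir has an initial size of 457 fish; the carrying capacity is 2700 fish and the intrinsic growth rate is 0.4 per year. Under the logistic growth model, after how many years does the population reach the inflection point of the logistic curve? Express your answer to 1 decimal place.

4.0 years

Logistic growth is fastest at N = K/2 = 1350.
A = (K − N₀)/N₀ = 4.9081. Set K/(1 + A·e^(−rt)) = K/2 → A·e^(−rt) = 1.
e^(−0.4t) = 1/4.9081 = 0.203745, so t = ln(4.9081)/0.4 = 1.5909/0.4 = 3.9772.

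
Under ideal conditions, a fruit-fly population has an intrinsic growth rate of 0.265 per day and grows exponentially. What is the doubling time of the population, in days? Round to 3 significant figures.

2.62 days

Doubling time t_d = ln(2)/r = 0.6931/0.265 = 2.6156.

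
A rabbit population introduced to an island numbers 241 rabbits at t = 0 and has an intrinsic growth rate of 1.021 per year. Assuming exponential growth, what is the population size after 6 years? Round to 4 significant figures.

N(t) = N₀·e^(rt) = 241 × e^(1.021×6) = 241 × e^6.126.
e^6.126 ≈ 457.6, so N ≈ 241 × 457.6 = 110282.

110300 rabbits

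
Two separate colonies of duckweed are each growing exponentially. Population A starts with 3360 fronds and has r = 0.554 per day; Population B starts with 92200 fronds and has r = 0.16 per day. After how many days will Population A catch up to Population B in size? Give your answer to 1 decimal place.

Set 3360·e^(0.554t) = 92200·e^(0.16t).
e^((0.554 − 0.16)t) = 92200/3360 → e^(0.394·t) = 27.44.
0.394·t = ln(27.44) = 3.312, so t = 3.312/0.394 = 8.4061.

8.4 days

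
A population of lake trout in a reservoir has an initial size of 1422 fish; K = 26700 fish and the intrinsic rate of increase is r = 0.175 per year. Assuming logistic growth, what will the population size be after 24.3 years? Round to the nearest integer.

21310 fish

A = (K − N₀)/N₀ = (26700 − 1422)/1422 = 17.776.
N(t) = K/(1 + A·e^(−rt)) = 26700/(1 + 17.776×e^(−0.175×24.3)).
e^(−4.252) = 0.014229; denominator = 1 + 17.776×0.014229 = 1.2529.
N = 26700/1.2529 = 21310.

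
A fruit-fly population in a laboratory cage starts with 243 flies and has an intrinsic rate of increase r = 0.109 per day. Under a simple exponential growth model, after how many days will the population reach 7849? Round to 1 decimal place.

Set N₀·e^(rt) = 7849: e^(0.109·t) = 7849/243 = 32.3.
0.109·t = ln(32.3) = 3.4751, so t = 3.4751/0.109 = 31.881.

31.9 days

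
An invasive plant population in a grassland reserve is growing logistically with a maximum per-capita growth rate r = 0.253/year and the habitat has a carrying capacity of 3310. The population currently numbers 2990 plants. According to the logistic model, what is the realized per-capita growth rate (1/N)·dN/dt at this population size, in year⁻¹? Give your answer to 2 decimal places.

0.02 per year

(1/N)·dN/dt = r(1 − N/K) = 0.253 × (1 − 2990/3310).
= 0.253 × 0.096677 = 0.024459.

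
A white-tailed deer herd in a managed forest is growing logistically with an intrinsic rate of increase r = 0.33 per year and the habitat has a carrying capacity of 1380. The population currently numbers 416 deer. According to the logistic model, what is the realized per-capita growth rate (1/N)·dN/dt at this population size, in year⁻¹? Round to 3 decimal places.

(1/N)·dN/dt = r(1 − N/K) = 0.33 × (1 − 416/1380).
= 0.33 × 0.69855 = 0.23052.

0.231 per year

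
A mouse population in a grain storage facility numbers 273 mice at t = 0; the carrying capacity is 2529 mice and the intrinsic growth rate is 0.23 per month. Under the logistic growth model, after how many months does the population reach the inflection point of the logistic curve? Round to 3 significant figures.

9.18 months

Logistic growth is fastest at N = K/2 = 1264.5.
A = (K − N₀)/N₀ = 8.2637. Set K/(1 + A·e^(−rt)) = K/2 → A·e^(−rt) = 1.
e^(−0.23t) = 1/8.2637 = 0.121011, so t = ln(8.2637)/0.23 = 2.1119/0.23 = 9.1821.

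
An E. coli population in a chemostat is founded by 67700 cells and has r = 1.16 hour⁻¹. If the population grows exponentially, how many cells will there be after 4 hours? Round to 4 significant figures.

N(t) = N₀·e^(rt) = 67700 × e^(1.16×4) = 67700 × e^4.64.
e^4.64 ≈ 103.54, so N ≈ 67700 × 103.54 = 7.009952×10^6.

7010000 cells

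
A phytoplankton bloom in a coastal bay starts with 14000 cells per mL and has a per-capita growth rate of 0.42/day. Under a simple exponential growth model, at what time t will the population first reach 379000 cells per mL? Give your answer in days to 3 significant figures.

7.85 days

Set N₀·e^(rt) = 379000: e^(0.42·t) = 379000/14000 = 27.071.
0.42·t = ln(27.071) = 3.2985, so t = 3.2985/0.42 = 7.8535.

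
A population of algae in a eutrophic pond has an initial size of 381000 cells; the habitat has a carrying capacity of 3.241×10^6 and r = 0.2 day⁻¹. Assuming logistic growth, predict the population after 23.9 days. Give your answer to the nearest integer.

3048846 cells

A = (K − N₀)/N₀ = (3.241×10^6 − 381000)/381000 = 7.5066.
N(t) = K/(1 + A·e^(−rt)) = 3.241×10^6/(1 + 7.5066×e^(−0.2×23.9)).
e^(−4.78) = 0.008396; denominator = 1 + 7.5066×0.008396 = 1.063.
N = 3.241×10^6/1.063 = 3.048846×10^6.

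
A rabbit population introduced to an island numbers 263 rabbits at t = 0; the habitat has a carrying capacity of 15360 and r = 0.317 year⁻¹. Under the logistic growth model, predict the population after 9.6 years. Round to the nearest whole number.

A = (K − N₀)/N₀ = (15360 − 263)/263 = 57.403.
N(t) = K/(1 + A·e^(−rt)) = 15360/(1 + 57.403×e^(−0.317×9.6)).
e^(−3.043) = 0.047682; denominator = 1 + 57.403×0.047682 = 3.7371.
N = 15360/3.7371 = 4110.14.

4110 rabbits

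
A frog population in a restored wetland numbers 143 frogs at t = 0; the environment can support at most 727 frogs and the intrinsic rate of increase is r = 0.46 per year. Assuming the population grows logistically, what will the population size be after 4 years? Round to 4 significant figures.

441.0 frogs

A = (K − N₀)/N₀ = (727 − 143)/143 = 4.0839.
N(t) = K/(1 + A·e^(−rt)) = 727/(1 + 4.0839×e^(−0.46×4)).
e^(−1.84) = 0.15882; denominator = 1 + 4.0839×0.15882 = 1.6486.
N = 727/1.6486 = 440.981.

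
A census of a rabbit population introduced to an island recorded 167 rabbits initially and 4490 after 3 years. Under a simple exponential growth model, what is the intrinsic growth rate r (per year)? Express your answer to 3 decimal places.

1.097 per year

From N(t) = N₀·e^(rt): e^(r·3) = 4490/167 = 26.886.
r·3 = ln(26.886) = 3.2916, so r = 3.2916/3 = 1.0972.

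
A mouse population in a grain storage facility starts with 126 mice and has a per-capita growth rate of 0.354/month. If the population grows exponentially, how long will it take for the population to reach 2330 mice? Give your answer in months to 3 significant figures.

8.24 months

Set N₀·e^(rt) = 2330: e^(0.354·t) = 2330/126 = 18.492.
0.354·t = ln(18.492) = 2.9173, so t = 2.9173/0.354 = 8.2411.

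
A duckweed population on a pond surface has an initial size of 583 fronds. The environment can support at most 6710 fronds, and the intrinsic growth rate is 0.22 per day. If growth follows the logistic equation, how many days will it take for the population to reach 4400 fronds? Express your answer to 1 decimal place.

13.6 days

A = (K − N₀)/N₀ = (6710 − 583)/583 = 10.509.
Solve 6710/(1 + 10.509·e^(−0.22t)) = 4400: 1 + 10.509·e^(−0.22t) = 1.525, so e^(−0.22t) = 0.0499551.
−0.22·t = ln(0.0499551) = -2.9966, so t = 2.9966/0.22 = 13.621.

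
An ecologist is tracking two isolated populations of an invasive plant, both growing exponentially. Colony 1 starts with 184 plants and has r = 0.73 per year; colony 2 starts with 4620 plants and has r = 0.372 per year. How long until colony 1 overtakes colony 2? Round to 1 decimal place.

Set 184·e^(0.73t) = 4620·e^(0.372t).
e^((0.73 − 0.372)t) = 4620/184 → e^(0.358·t) = 25.109.
0.358·t = ln(25.109) = 3.2232, so t = 3.2232/0.358 = 9.0034.

9.0 years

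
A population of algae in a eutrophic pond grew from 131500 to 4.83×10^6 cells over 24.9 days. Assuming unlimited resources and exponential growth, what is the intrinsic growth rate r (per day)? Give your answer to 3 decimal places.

From N(t) = N₀·e^(rt): e^(r·24.9) = 4.83×10^6/131500 = 36.73.
r·24.9 = ln(36.73) = 3.6036, so r = 3.6036/24.9 = 0.14472.

0.145 per day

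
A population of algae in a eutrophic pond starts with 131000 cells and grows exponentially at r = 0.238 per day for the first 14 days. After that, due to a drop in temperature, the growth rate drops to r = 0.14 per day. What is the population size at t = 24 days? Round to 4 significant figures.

14870000 cells

Phase 1: N(14) = 131000·e^(0.238×14) = 131000·e^3.332 = 3.66725×10^6.
Phase 2 runs for 24 − 14 = 10 days at r = 0.14.
N(24) = 3.66725×10^6·e^(0.14×10) = 3.66725×10^6·e^1.4 = 1.487143×10^7.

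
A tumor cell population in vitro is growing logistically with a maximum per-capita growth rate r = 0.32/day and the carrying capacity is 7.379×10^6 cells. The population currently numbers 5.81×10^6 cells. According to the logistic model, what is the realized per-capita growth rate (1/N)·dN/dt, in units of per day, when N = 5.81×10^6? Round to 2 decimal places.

0.07 per day

(1/N)·dN/dt = r(1 − N/K) = 0.32 × (1 − 5.81×10^6/7.379×10^6).
= 0.32 × 0.21263 = 0.068042.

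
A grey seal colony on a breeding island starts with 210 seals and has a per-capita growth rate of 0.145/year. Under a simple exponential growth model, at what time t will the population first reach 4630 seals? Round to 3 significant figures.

Set N₀·e^(rt) = 4630: e^(0.145·t) = 4630/210 = 22.048.
0.145·t = ln(22.048) = 3.0932, so t = 3.0932/0.145 = 21.332.

21.3 years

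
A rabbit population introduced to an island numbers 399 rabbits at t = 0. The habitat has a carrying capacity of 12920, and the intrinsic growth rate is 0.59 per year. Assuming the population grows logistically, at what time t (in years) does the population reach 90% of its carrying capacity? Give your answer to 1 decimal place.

9.6 years

A = (K − N₀)/N₀ = (12920 − 399)/399 = 31.381.
Solve 12920/(1 + 31.381·e^(−0.59t)) = 11628: 1 + 31.381·e^(−0.59t) = 1.1111, so e^(−0.59t) = 0.00354072.
−0.59·t = ln(0.00354072) = -5.6434, so t = 5.6434/0.59 = 9.5651.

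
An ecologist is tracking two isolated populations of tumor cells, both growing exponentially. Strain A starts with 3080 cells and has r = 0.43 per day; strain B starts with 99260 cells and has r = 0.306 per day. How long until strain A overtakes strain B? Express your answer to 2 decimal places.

Set 3080·e^(0.43t) = 99260·e^(0.306t).
e^((0.43 − 0.306)t) = 99260/3080 → e^(0.124·t) = 32.227.
0.124·t = ln(32.227) = 3.4728, so t = 3.4728/0.124 = 28.007.

28.01 days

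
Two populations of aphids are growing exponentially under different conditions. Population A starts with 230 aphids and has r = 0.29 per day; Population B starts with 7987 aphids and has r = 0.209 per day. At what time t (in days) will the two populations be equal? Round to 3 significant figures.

43.8 days

Set 230·e^(0.29t) = 7987·e^(0.209t).
e^((0.29 − 0.209)t) = 7987/230 → e^(0.081·t) = 34.726.
0.081·t = ln(34.726) = 3.5475, so t = 3.5475/0.081 = 43.796.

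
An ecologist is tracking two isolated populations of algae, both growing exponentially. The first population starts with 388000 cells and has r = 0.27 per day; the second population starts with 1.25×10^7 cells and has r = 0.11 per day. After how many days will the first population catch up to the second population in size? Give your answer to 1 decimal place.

Set 388000·e^(0.27t) = 1.25×10^7·e^(0.11t).
e^((0.27 − 0.11)t) = 1.25×10^7/388000 → e^(0.16·t) = 32.216.
0.16·t = ln(32.216) = 3.4725, so t = 3.4725/0.16 = 21.703.

21.7 days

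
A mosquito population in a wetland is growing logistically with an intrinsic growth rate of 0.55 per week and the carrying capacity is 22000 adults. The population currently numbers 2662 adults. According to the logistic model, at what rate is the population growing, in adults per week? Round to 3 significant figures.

1290 adults per week

dN/dt = rN(1 − N/K) = 0.55 × 2662 × (1 − 2662/22000).
1 − 2662/22000 = 0.879; dN/dt = 0.55 × 2662 × 0.879 = 1286.9.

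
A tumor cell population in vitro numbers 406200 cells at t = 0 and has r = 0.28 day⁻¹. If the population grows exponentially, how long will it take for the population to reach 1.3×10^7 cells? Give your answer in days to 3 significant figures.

12.4 days

Set N₀·e^(rt) = 1.3×10^7: e^(0.28·t) = 1.3×10^7/406200 = 32.004.
0.28·t = ln(32.004) = 3.4659, so t = 3.4659/0.28 = 12.378.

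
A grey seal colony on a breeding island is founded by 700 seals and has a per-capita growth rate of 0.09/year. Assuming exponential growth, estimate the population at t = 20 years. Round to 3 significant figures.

N(t) = N₀·e^(rt) = 700 × e^(0.09×20) = 700 × e^1.8.
e^1.8 ≈ 6.0496, so N ≈ 700 × 6.0496 = 4234.75.

4230 seals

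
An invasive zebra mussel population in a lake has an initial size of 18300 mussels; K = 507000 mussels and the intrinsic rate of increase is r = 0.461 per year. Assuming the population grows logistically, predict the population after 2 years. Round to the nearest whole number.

A = (K − N₀)/N₀ = (507000 − 18300)/18300 = 26.705.
N(t) = K/(1 + A·e^(−rt)) = 507000/(1 + 26.705×e^(−0.461×2)).
e^(−0.922) = 0.39772; denominator = 1 + 26.705×0.39772 = 11.621.
N = 507000/11.621 = 43627.3.

43627 mussels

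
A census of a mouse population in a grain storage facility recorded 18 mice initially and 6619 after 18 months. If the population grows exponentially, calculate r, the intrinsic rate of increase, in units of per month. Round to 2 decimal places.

0.33 per month

From N(t) = N₀·e^(rt): e^(r·18) = 6619/18 = 367.72.
r·18 = ln(367.72) = 5.9073, so r = 5.9073/18 = 0.32818.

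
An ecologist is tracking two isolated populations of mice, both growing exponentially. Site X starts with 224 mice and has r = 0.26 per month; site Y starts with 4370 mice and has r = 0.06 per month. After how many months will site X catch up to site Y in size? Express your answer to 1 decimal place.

Set 224·e^(0.26t) = 4370·e^(0.06t).
e^((0.26 − 0.06)t) = 4370/224 → e^(0.2·t) = 19.509.
0.2·t = ln(19.509) = 2.9709, so t = 2.9709/0.2 = 14.854.

14.9 months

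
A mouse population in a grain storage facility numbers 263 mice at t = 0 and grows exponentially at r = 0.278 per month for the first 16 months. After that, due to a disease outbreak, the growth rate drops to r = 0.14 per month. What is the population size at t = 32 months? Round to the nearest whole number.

211114 mice

Phase 1: N(16) = 263·e^(0.278×16) = 263·e^4.448 = 22474.9.
Phase 2 runs for 32 − 16 = 16 months at r = 0.14.
N(32) = 22474.9·e^(0.14×16) = 22474.9·e^2.24 = 211114.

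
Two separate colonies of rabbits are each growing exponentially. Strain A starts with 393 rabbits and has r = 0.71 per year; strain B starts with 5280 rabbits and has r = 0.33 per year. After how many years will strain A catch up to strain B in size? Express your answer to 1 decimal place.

Set 393·e^(0.71t) = 5280·e^(0.33t).
e^((0.71 − 0.33)t) = 5280/393 → e^(0.38·t) = 13.435.
0.38·t = ln(13.435) = 2.5979, so t = 2.5979/0.38 = 6.8365.

6.8 years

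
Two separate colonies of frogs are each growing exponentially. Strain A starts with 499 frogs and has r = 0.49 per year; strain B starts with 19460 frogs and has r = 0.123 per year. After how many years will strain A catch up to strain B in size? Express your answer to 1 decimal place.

Set 499·e^(0.49t) = 19460·e^(0.123t).
e^((0.49 − 0.123)t) = 19460/499 → e^(0.367·t) = 38.998.
0.367·t = ln(38.998) = 3.6635, so t = 3.6635/0.367 = 9.9823.

10.0 years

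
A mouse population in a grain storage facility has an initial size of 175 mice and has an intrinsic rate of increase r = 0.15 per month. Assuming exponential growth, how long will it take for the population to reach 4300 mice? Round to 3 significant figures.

21.3 months

Set N₀·e^(rt) = 4300: e^(0.15·t) = 4300/175 = 24.571.
0.15·t = ln(24.571) = 3.2016, so t = 3.2016/0.15 = 21.344.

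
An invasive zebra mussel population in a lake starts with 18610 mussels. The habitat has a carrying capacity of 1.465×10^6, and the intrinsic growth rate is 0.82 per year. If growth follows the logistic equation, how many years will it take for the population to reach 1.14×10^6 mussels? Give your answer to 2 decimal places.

A = (K − N₀)/N₀ = (1.465×10^6 − 18610)/18610 = 77.721.
Solve 1.465×10^6/(1 + 77.721·e^(−0.82t)) = 1.14×10^6: 1 + 77.721·e^(−0.82t) = 1.2851, so e^(−0.82t) = 0.00366809.
−0.82·t = ln(0.00366809) = -5.6081, so t = 5.6081/0.82 = 6.8391.

6.84 years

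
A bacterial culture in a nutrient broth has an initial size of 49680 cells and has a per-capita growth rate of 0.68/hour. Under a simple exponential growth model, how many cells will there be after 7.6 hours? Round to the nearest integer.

N(t) = N₀·e^(rt) = 49680 × e^(0.68×7.6) = 49680 × e^5.168.
e^5.168 ≈ 175.56, so N ≈ 49680 × 175.56 = 8.721988×10^6.

8721988 cells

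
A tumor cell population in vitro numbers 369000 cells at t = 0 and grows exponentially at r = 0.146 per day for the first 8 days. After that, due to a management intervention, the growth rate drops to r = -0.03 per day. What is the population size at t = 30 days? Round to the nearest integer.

Phase 1: N(8) = 369000·e^(0.146×8) = 369000·e^1.168 = 1.18654×10^6.
Phase 2 runs for 30 − 8 = 22 days at r = -0.03.
N(30) = 1.18654×10^6·e^(-0.03×22) = 1.18654×10^6·e^-0.66 = 613265.

613265 cells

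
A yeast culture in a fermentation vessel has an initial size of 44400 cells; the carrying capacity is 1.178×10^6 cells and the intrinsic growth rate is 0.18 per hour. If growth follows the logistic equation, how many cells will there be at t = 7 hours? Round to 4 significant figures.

A = (K − N₀)/N₀ = (1.178×10^6 − 44400)/44400 = 25.532.
N(t) = K/(1 + A·e^(−rt)) = 1.178×10^6/(1 + 25.532×e^(−0.18×7)).
e^(−1.26) = 0.28365; denominator = 1 + 25.532×0.28365 = 8.2421.
N = 1.178×10^6/8.2421 = 142924.

142900 cells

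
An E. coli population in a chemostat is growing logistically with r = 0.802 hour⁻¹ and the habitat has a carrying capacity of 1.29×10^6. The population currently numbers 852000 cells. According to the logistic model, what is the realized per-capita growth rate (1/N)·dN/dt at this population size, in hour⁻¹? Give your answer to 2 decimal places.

(1/N)·dN/dt = r(1 − N/K) = 0.802 × (1 − 852000/1.29×10^6).
= 0.802 × 0.33953 = 0.27231.

0.27 per hour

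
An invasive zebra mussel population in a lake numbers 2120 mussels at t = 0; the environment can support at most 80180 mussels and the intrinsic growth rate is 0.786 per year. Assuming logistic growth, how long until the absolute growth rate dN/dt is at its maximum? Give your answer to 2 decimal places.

Logistic growth is fastest at N = K/2 = 40090.
A = (K − N₀)/N₀ = 36.821. Set K/(1 + A·e^(−rt)) = K/2 → A·e^(−rt) = 1.
e^(−0.786t) = 1/36.821 = 0.0271586, so t = ln(36.821)/0.786 = 3.6061/0.786 = 4.5879.

4.59 years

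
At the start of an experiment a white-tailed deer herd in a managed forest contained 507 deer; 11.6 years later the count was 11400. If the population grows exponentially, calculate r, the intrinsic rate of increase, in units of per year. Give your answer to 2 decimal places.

From N(t) = N₀·e^(rt): e^(r·11.6) = 11400/507 = 22.485.
r·11.6 = ln(22.485) = 3.1129, so r = 3.1129/11.6 = 0.26835.

0.27 per year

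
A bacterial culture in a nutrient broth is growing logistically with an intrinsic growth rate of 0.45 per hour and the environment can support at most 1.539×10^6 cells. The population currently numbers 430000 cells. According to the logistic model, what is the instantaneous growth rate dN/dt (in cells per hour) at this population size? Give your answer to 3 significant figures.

dN/dt = rN(1 − N/K) = 0.45 × 430000 × (1 − 430000/1.539×10^6).
1 − 430000/1.539×10^6 = 0.7206; dN/dt = 0.45 × 430000 × 0.7206 = 1.39436×10^5.

139000 cells per hour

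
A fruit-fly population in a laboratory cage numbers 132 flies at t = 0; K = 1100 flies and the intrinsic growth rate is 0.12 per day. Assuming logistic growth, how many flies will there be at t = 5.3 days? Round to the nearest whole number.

A = (K − N₀)/N₀ = (1100 − 132)/132 = 7.3333.
N(t) = K/(1 + A·e^(−rt)) = 1100/(1 + 7.3333×e^(−0.12×5.3)).
e^(−0.636) = 0.52941; denominator = 1 + 7.3333×0.52941 = 4.8823.
N = 1100/4.8823 = 225.303.

225 flies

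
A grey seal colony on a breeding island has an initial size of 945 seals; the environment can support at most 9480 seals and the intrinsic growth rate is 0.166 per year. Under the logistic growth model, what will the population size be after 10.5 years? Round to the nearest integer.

A = (K − N₀)/N₀ = (9480 − 945)/945 = 9.0317.
N(t) = K/(1 + A·e^(−rt)) = 9480/(1 + 9.0317×e^(−0.166×10.5)).
e^(−1.743) = 0.17499; denominator = 1 + 9.0317×0.17499 = 2.5805.
N = 9480/2.5805 = 3673.7.

3674 seals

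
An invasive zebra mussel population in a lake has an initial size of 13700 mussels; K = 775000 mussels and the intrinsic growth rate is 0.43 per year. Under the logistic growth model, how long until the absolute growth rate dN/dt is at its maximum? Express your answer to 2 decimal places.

9.34 years

Logistic growth is fastest at N = K/2 = 387500.
A = (K − N₀)/N₀ = 55.569. Set K/(1 + A·e^(−rt)) = K/2 → A·e^(−rt) = 1.
e^(−0.43t) = 1/55.569 = 0.0179955, so t = ln(55.569)/0.43 = 4.0176/0.43 = 9.3433.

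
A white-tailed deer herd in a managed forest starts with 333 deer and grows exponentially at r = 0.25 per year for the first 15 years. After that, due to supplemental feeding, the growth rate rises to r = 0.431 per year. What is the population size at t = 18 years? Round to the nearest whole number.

Phase 1: N(15) = 333·e^(0.25×15) = 333·e^3.75 = 14159.5.
Phase 2 runs for 18 − 15 = 3 years at r = 0.431.
N(18) = 14159.5·e^(0.431×3) = 14159.5·e^1.293 = 51593.1.

51593 deer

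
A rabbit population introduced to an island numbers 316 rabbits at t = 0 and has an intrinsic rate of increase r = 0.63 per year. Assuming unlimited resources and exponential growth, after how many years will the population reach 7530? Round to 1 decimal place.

Set N₀·e^(rt) = 7530: e^(0.63·t) = 7530/316 = 23.829.
0.63·t = ln(23.829) = 3.1709, so t = 3.1709/0.63 = 5.0332.

5.0 years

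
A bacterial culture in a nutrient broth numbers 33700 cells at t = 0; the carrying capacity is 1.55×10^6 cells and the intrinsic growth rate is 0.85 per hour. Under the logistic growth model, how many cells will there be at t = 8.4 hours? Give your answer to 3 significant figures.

A = (K − N₀)/N₀ = (1.55×10^6 − 33700)/33700 = 44.994.
N(t) = K/(1 + A·e^(−rt)) = 1.55×10^6/(1 + 44.994×e^(−0.85×8.4)).
e^(−7.14) = 0.00079275; denominator = 1 + 44.994×0.00079275 = 1.0357.
N = 1.55×10^6/1.0357 = 1.496617×10^6.

1500000 cells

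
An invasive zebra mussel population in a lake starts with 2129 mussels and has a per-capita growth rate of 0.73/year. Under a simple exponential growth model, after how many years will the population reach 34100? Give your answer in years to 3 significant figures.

Set N₀·e^(rt) = 34100: e^(0.73·t) = 34100/2129 = 16.017.
0.73·t = ln(16.017) = 2.7736, so t = 2.7736/0.73 = 3.7995.

3.80 years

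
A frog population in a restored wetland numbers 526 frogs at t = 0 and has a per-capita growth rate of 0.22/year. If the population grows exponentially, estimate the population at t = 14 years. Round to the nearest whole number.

11445 frogs

N(t) = N₀·e^(rt) = 526 × e^(0.22×14) = 526 × e^3.08.
e^3.08 ≈ 21.758, so N ≈ 526 × 21.758 = 11444.9.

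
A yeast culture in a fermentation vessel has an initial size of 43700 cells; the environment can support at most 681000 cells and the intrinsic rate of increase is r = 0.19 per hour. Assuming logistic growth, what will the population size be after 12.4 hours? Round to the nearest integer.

A = (K − N₀)/N₀ = (681000 − 43700)/43700 = 14.584.
N(t) = K/(1 + A·e^(−rt)) = 681000/(1 + 14.584×e^(−0.19×12.4)).
e^(−2.356) = 0.094799; denominator = 1 + 14.584×0.094799 = 2.3825.
N = 681000/2.3825 = 285834.

285834 cells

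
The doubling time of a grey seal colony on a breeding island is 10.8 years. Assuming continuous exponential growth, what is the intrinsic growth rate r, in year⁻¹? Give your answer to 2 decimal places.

r = ln(2)/t_d = 0.6931/10.8 = 0.06418.

0.06 per year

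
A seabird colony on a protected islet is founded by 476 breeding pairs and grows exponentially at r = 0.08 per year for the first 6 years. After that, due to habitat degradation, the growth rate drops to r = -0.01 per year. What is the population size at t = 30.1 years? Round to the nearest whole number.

Phase 1: N(6) = 476·e^(0.08×6) = 476·e^0.48 = 769.251.
Phase 2 runs for 30.1 − 6 = 24.1 years at r = -0.01.
N(30.1) = 769.251·e^(-0.01×24.1) = 769.251·e^-0.241 = 604.51.

605 breeding pairs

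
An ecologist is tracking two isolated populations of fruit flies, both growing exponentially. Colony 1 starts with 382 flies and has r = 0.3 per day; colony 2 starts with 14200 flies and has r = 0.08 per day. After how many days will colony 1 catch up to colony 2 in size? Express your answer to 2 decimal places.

16.43 days

Set 382·e^(0.3t) = 14200·e^(0.08t).
e^((0.3 − 0.08)t) = 14200/382 → e^(0.22·t) = 37.173.
0.22·t = ln(37.173) = 3.6156, so t = 3.6156/0.22 = 16.434.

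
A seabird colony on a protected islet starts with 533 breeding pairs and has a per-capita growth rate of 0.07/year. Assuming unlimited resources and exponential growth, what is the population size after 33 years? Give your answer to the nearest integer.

5370 breeding pairs

N(t) = N₀·e^(rt) = 533 × e^(0.07×33) = 533 × e^2.31.
e^2.31 ≈ 10.074, so N ≈ 533 × 10.074 = 5369.67.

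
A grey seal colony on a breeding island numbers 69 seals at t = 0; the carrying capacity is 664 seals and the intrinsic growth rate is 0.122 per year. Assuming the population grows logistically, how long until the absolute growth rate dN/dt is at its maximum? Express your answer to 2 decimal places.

Logistic growth is fastest at N = K/2 = 332.
A = (K − N₀)/N₀ = 8.6232. Set K/(1 + A·e^(−rt)) = K/2 → A·e^(−rt) = 1.
e^(−0.122t) = 1/8.6232 = 0.115966, so t = ln(8.6232)/0.122 = 2.1545/0.122 = 17.659.

17.66 years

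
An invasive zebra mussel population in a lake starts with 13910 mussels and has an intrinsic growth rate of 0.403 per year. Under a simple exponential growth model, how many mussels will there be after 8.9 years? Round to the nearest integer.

502355 mussels

N(t) = N₀·e^(rt) = 13910 × e^(0.403×8.9) = 13910 × e^3.587.
e^3.587 ≈ 36.115, so N ≈ 13910 × 36.115 = 502355.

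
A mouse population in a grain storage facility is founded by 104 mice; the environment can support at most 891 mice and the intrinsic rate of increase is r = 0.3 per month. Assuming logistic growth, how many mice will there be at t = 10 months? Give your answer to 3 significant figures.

A = (K − N₀)/N₀ = (891 − 104)/104 = 7.5673.
N(t) = K/(1 + A·e^(−rt)) = 891/(1 + 7.5673×e^(−0.3×10)).
e^(−3) = 0.049787; denominator = 1 + 7.5673×0.049787 = 1.3768.
N = 891/1.3768 = 647.174.

647 mice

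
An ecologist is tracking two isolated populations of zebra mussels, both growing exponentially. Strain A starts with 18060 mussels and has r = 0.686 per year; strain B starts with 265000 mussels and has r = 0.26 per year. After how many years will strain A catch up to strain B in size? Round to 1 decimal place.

Set 18060·e^(0.686t) = 265000·e^(0.26t).
e^((0.686 − 0.26)t) = 265000/18060 → e^(0.426·t) = 14.673.
0.426·t = ln(14.673) = 2.686, so t = 2.686/0.426 = 6.3052.

6.3 years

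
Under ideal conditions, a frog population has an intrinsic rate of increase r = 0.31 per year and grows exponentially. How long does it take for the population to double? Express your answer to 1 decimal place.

2.2 years

Doubling time t_d = ln(2)/r = 0.6931/0.31 = 2.236.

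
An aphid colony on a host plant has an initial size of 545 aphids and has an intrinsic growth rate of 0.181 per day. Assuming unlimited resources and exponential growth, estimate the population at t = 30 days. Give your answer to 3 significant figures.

N(t) = N₀·e^(rt) = 545 × e^(0.181×30) = 545 × e^5.43.
e^5.43 ≈ 228.15, so N ≈ 545 × 228.15 = 124341.

124000 aphids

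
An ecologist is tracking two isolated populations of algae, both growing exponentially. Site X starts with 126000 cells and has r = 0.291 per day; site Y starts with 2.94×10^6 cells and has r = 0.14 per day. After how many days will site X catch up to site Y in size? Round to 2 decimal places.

Set 126000·e^(0.291t) = 2.94×10^6·e^(0.14t).
e^((0.291 − 0.14)t) = 2.94×10^6/126000 → e^(0.151·t) = 23.333.
0.151·t = ln(23.333) = 3.1499, so t = 3.1499/0.151 = 20.86.

20.86 days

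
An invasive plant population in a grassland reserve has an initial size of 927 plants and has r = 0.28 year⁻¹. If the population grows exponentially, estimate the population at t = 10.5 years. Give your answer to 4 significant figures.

N(t) = N₀·e^(rt) = 927 × e^(0.28×10.5) = 927 × e^2.94.
e^2.94 ≈ 18.916, so N ≈ 927 × 18.916 = 17535.

17530 plants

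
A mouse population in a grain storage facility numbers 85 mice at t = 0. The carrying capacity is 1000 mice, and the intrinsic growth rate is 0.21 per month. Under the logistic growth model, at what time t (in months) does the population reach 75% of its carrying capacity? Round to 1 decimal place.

A = (K − N₀)/N₀ = (1000 − 85)/85 = 10.765.
Solve 1000/(1 + 10.765·e^(−0.21t)) = 750: 1 + 10.765·e^(−0.21t) = 1.3333, so e^(−0.21t) = 0.0309654.
−0.21·t = ln(0.0309654) = -3.4749, so t = 3.4749/0.21 = 16.547.

16.5 months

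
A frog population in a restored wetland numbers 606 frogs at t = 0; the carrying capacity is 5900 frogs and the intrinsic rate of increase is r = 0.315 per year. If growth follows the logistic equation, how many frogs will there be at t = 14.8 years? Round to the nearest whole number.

A = (K − N₀)/N₀ = (5900 − 606)/606 = 8.736.
N(t) = K/(1 + A·e^(−rt)) = 5900/(1 + 8.736×e^(−0.315×14.8)).
e^(−4.662) = 0.0094475; denominator = 1 + 8.736×0.0094475 = 1.0825.
N = 5900/1.0825 = 5450.18.

5450 frogs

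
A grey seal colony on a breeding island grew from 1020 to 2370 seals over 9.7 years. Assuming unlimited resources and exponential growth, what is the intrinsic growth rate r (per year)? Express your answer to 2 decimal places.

0.09 per year

From N(t) = N₀·e^(rt): e^(r·9.7) = 2370/1020 = 2.3235.
r·9.7 = ln(2.3235) = 0.84309, so r = 0.84309/9.7 = 0.086916.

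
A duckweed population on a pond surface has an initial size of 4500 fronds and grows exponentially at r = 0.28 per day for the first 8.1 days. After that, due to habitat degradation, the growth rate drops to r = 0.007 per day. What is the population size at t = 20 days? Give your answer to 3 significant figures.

Phase 1: N(8.1) = 4500·e^(0.28×8.1) = 4500·e^2.268 = 43470.3.
Phase 2 runs for 20 − 8.1 = 11.9 days at r = 0.007.
N(20) = 43470.3·e^(0.007×11.9) = 43470.3·e^0.0833 = 47246.4.

47200 fronds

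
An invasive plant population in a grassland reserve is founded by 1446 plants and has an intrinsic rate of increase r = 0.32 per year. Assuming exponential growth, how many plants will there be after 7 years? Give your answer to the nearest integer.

13583 plants

N(t) = N₀·e^(rt) = 1446 × e^(0.32×7) = 1446 × e^2.24.
e^2.24 ≈ 9.3933, so N ≈ 1446 × 9.3933 = 13582.8.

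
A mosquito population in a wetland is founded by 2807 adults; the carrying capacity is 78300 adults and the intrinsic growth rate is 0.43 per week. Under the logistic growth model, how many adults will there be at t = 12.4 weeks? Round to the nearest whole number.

69291 adults

A = (K − N₀)/N₀ = (78300 − 2807)/2807 = 26.895.
N(t) = K/(1 + A·e^(−rt)) = 78300/(1 + 26.895×e^(−0.43×12.4)).
e^(−5.332) = 0.0048344; denominator = 1 + 26.895×0.0048344 = 1.13.
N = 78300/1.13 = 69290.9.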